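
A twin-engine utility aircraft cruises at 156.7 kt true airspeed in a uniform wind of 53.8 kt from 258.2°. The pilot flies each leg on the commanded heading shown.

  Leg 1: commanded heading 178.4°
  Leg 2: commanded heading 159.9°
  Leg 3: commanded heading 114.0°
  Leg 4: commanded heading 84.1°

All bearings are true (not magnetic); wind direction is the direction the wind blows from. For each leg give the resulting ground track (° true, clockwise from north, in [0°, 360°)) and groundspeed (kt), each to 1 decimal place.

Leg 1: track=158.6°, groundspeed=156.4 kt
Leg 2: track=142.0°, groundspeed=172.9 kt
Leg 3: track=105.1°, groundspeed=202.8 kt
Leg 4: track=82.6°, groundspeed=210.3 kt

Leg 1: heading 178.4°; drift -19.8° → track 158.6°, groundspeed 156.4 kt
Leg 2: heading 159.9°; drift -17.9° → track 142.0°, groundspeed 172.9 kt
Leg 3: heading 114.0°; drift -8.9° → track 105.1°, groundspeed 202.8 kt
Leg 4: heading 84.1°; drift -1.5° → track 82.6°, groundspeed 210.3 kt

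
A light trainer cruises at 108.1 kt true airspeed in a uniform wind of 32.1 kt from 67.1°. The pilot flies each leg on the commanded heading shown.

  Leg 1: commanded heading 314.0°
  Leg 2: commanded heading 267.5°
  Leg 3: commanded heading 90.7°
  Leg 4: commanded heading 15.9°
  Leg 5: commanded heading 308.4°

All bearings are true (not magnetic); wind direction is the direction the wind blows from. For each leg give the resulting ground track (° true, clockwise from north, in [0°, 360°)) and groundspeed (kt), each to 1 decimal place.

Leg 1: heading 314.0°; drift -13.7° → track 300.3°, groundspeed 124.3 kt
Leg 2: heading 267.5°; drift -4.6° → track 262.9°, groundspeed 138.6 kt
Leg 3: heading 90.7°; drift +9.3° → track 100.0°, groundspeed 79.7 kt
Leg 4: heading 15.9°; drift -15.9° → track 0.0°, groundspeed 91.5 kt
Leg 5: heading 308.4°; drift -12.8° → track 295.6°, groundspeed 126.7 kt

Leg 1: track=300.3°, groundspeed=124.3 kt
Leg 2: track=262.9°, groundspeed=138.6 kt
Leg 3: track=100.0°, groundspeed=79.7 kt
Leg 4: track=0.0°, groundspeed=91.5 kt
Leg 5: track=295.6°, groundspeed=126.7 kt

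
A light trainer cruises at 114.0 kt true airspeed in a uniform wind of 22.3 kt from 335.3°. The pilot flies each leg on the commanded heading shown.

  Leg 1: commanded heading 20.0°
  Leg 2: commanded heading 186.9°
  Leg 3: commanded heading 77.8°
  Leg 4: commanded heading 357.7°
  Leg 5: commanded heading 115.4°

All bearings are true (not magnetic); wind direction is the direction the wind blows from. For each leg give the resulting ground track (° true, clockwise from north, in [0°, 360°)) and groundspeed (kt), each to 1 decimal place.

Leg 1: heading 20.0°; drift +9.1° → track 29.1°, groundspeed 99.4 kt
Leg 2: heading 186.9°; drift -5.0° → track 181.9°, groundspeed 133.5 kt
Leg 3: heading 77.8°; drift +10.4° → track 88.2°, groundspeed 120.8 kt
Leg 4: heading 357.7°; drift +5.2° → track 2.9°, groundspeed 93.8 kt
Leg 5: heading 115.4°; drift +6.2° → track 121.6°, groundspeed 131.9 kt

Leg 1: track=29.1°, groundspeed=99.4 kt
Leg 2: track=181.9°, groundspeed=133.5 kt
Leg 3: track=88.2°, groundspeed=120.8 kt
Leg 4: track=2.9°, groundspeed=93.8 kt
Leg 5: track=121.6°, groundspeed=131.9 kt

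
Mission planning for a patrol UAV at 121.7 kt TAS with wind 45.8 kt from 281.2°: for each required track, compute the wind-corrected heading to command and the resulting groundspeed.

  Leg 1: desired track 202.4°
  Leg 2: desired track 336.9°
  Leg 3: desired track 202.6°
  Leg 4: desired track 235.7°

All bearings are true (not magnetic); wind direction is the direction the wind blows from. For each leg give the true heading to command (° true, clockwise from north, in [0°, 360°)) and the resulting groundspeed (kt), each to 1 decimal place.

Leg 1: heading=224.1°, groundspeed=104.2 kt
Leg 2: heading=318.8°, groundspeed=89.9 kt
Leg 3: heading=224.2°, groundspeed=104.1 kt
Leg 4: heading=251.3°, groundspeed=85.1 kt

Leg 1: desired track 202.4°; wind correction +21.7° → command heading 224.1°, groundspeed 104.2 kt
Leg 2: desired track 336.9°; wind correction -18.1° → command heading 318.8°, groundspeed 89.9 kt
Leg 3: desired track 202.6°; wind correction +21.6° → command heading 224.2°, groundspeed 104.1 kt
Leg 4: desired track 235.7°; wind correction +15.6° → command heading 251.3°, groundspeed 85.1 kt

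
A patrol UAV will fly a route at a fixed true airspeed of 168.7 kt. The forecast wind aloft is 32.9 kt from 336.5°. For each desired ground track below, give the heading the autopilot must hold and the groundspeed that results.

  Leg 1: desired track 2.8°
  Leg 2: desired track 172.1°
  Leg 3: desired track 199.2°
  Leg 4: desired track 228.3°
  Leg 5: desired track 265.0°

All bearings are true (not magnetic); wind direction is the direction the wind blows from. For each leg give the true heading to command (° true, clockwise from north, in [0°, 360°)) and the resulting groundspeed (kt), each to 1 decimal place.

Leg 1: desired track 2.8°; wind correction -5.0° → command heading 357.8°, groundspeed 138.6 kt
Leg 2: desired track 172.1°; wind correction +3.0° → command heading 175.1°, groundspeed 200.2 kt
Leg 3: desired track 199.2°; wind correction +7.6° → command heading 206.8°, groundspeed 191.4 kt
Leg 4: desired track 228.3°; wind correction +10.7° → command heading 239.0°, groundspeed 176.1 kt
Leg 5: desired track 265.0°; wind correction +10.7° → command heading 275.7°, groundspeed 155.4 kt

Leg 1: heading=357.8°, groundspeed=138.6 kt
Leg 2: heading=175.1°, groundspeed=200.2 kt
Leg 3: heading=206.8°, groundspeed=191.4 kt
Leg 4: heading=239.0°, groundspeed=176.1 kt
Leg 5: heading=275.7°, groundspeed=155.4 kt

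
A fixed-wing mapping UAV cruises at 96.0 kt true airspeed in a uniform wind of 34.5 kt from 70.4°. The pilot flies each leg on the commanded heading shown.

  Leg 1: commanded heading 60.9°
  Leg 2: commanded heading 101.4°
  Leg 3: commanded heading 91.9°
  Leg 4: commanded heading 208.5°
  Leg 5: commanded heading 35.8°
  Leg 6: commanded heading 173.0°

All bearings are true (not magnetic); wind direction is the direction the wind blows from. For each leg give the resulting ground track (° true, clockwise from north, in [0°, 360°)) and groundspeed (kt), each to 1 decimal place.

Leg 1: track=55.7°, groundspeed=62.2 kt
Leg 2: track=116.4°, groundspeed=68.8 kt
Leg 3: track=103.1°, groundspeed=65.1 kt
Leg 4: track=219.2°, groundspeed=123.8 kt
Leg 5: track=19.6°, groundspeed=70.4 kt
Leg 6: track=191.0°, groundspeed=108.9 kt

Leg 1: heading 60.9°; drift -5.2° → track 55.7°, groundspeed 62.2 kt
Leg 2: heading 101.4°; drift +15.0° → track 116.4°, groundspeed 68.8 kt
Leg 3: heading 91.9°; drift +11.2° → track 103.1°, groundspeed 65.1 kt
Leg 4: heading 208.5°; drift +10.7° → track 219.2°, groundspeed 123.8 kt
Leg 5: heading 35.8°; drift -16.2° → track 19.6°, groundspeed 70.4 kt
Leg 6: heading 173.0°; drift +18.0° → track 191.0°, groundspeed 108.9 kt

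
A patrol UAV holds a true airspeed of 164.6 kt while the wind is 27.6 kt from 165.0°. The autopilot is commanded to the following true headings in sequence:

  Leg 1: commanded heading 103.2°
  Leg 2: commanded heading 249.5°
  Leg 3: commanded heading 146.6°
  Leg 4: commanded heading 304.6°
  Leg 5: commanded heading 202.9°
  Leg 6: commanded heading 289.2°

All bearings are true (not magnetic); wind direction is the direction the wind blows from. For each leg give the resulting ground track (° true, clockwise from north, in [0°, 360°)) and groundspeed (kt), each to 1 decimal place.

Leg 1: heading 103.2°; drift -9.1° → track 94.1°, groundspeed 153.5 kt
Leg 2: heading 249.5°; drift +9.6° → track 259.1°, groundspeed 164.3 kt
Leg 3: heading 146.6°; drift -3.6° → track 143.0°, groundspeed 138.7 kt
Leg 4: heading 304.6°; drift +5.5° → track 310.1°, groundspeed 186.5 kt
Leg 5: heading 202.9°; drift +6.8° → track 209.7°, groundspeed 143.8 kt
Leg 6: heading 289.2°; drift +7.2° → track 296.4°, groundspeed 181.6 kt

Leg 1: track=94.1°, groundspeed=153.5 kt
Leg 2: track=259.1°, groundspeed=164.3 kt
Leg 3: track=143.0°, groundspeed=138.7 kt
Leg 4: track=310.1°, groundspeed=186.5 kt
Leg 5: track=209.7°, groundspeed=143.8 kt
Leg 6: track=296.4°, groundspeed=181.6 kt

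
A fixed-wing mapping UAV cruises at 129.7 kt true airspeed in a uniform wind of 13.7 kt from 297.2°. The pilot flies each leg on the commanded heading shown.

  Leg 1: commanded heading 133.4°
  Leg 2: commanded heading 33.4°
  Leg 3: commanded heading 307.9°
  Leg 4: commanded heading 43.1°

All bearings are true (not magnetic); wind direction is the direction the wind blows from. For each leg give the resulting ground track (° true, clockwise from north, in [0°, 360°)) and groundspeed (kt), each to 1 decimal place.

Leg 1: heading 133.4°; drift -1.5° → track 131.9°, groundspeed 142.9 kt
Leg 2: heading 33.4°; drift +5.9° → track 39.3°, groundspeed 131.9 kt
Leg 3: heading 307.9°; drift +1.3° → track 309.2°, groundspeed 116.3 kt
Leg 4: heading 43.1°; drift +5.6° → track 48.7°, groundspeed 134.1 kt

Leg 1: track=131.9°, groundspeed=142.9 kt
Leg 2: track=39.3°, groundspeed=131.9 kt
Leg 3: track=309.2°, groundspeed=116.3 kt
Leg 4: track=48.7°, groundspeed=134.1 kt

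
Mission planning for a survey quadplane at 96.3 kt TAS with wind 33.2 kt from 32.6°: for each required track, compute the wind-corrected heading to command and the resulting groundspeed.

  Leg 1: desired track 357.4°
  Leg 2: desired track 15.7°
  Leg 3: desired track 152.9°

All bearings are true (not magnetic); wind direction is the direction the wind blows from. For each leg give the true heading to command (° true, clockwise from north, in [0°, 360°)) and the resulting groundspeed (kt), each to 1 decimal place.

Leg 1: desired track 357.4°; wind correction +11.5° → command heading 8.9°, groundspeed 67.3 kt
Leg 2: desired track 15.7°; wind correction +5.8° → command heading 21.5°, groundspeed 64.0 kt
Leg 3: desired track 152.9°; wind correction -17.3° → command heading 135.6°, groundspeed 108.7 kt

Leg 1: heading=8.9°, groundspeed=67.3 kt
Leg 2: heading=21.5°, groundspeed=64.0 kt
Leg 3: heading=135.6°, groundspeed=108.7 kt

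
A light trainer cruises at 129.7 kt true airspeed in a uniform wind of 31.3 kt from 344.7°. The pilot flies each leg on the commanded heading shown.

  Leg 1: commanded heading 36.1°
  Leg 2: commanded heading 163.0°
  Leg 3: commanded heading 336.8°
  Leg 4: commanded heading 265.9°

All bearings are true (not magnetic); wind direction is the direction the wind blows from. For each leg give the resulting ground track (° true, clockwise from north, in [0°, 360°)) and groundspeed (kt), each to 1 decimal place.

Leg 1: heading 36.1°; drift +12.5° → track 48.6°, groundspeed 112.9 kt
Leg 2: heading 163.0°; drift +0.3° → track 163.3°, groundspeed 161.0 kt
Leg 3: heading 336.8°; drift -2.5° → track 334.3°, groundspeed 98.8 kt
Leg 4: heading 265.9°; drift -13.9° → track 252.0°, groundspeed 127.4 kt

Leg 1: track=48.6°, groundspeed=112.9 kt
Leg 2: track=163.3°, groundspeed=161.0 kt
Leg 3: track=334.3°, groundspeed=98.8 kt
Leg 4: track=252.0°, groundspeed=127.4 kt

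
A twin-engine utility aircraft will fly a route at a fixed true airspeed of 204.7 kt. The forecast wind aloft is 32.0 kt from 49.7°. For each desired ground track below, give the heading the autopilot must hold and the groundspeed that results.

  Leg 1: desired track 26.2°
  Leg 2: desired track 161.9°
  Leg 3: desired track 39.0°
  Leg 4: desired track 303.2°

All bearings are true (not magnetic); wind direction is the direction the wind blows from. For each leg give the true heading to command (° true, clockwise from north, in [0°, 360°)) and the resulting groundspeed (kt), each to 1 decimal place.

Leg 1: desired track 26.2°; wind correction +3.6° → command heading 29.8°, groundspeed 175.0 kt
Leg 2: desired track 161.9°; wind correction -8.3° → command heading 153.6°, groundspeed 214.6 kt
Leg 3: desired track 39.0°; wind correction +1.7° → command heading 40.7°, groundspeed 173.2 kt
Leg 4: desired track 303.2°; wind correction +8.6° → command heading 311.8°, groundspeed 211.5 kt

Leg 1: heading=29.8°, groundspeed=175.0 kt
Leg 2: heading=153.6°, groundspeed=214.6 kt
Leg 3: heading=40.7°, groundspeed=173.2 kt
Leg 4: heading=311.8°, groundspeed=211.5 kt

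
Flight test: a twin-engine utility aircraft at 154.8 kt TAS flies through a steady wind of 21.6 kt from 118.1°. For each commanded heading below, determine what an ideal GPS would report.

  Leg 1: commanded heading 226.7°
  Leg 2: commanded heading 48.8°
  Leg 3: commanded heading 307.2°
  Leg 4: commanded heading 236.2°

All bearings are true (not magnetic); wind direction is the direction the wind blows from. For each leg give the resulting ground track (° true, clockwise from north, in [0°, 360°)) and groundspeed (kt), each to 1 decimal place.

Leg 1: track=233.9°, groundspeed=163.0 kt
Leg 2: track=41.0°, groundspeed=148.5 kt
Leg 3: track=306.1°, groundspeed=176.2 kt
Leg 4: track=242.8°, groundspeed=166.1 kt

Leg 1: heading 226.7°; drift +7.2° → track 233.9°, groundspeed 163.0 kt
Leg 2: heading 48.8°; drift -7.8° → track 41.0°, groundspeed 148.5 kt
Leg 3: heading 307.2°; drift -1.1° → track 306.1°, groundspeed 176.2 kt
Leg 4: heading 236.2°; drift +6.6° → track 242.8°, groundspeed 166.1 kt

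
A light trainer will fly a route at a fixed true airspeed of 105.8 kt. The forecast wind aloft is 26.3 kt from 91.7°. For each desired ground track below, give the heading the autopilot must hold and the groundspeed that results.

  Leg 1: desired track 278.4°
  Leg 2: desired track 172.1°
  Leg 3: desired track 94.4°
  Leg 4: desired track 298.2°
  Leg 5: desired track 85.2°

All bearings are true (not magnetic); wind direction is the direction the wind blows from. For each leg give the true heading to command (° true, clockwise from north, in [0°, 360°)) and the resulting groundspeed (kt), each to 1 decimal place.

Leg 1: desired track 278.4°; wind correction +1.7° → command heading 280.1°, groundspeed 131.9 kt
Leg 2: desired track 172.1°; wind correction -14.2° → command heading 157.9°, groundspeed 98.2 kt
Leg 3: desired track 94.4°; wind correction -0.7° → command heading 93.7°, groundspeed 79.5 kt
Leg 4: desired track 298.2°; wind correction +6.4° → command heading 304.6°, groundspeed 128.7 kt
Leg 5: desired track 85.2°; wind correction +1.6° → command heading 86.8°, groundspeed 79.6 kt

Leg 1: heading=280.1°, groundspeed=131.9 kt
Leg 2: heading=157.9°, groundspeed=98.2 kt
Leg 3: heading=93.7°, groundspeed=79.5 kt
Leg 4: heading=304.6°, groundspeed=128.7 kt
Leg 5: heading=86.8°, groundspeed=79.6 kt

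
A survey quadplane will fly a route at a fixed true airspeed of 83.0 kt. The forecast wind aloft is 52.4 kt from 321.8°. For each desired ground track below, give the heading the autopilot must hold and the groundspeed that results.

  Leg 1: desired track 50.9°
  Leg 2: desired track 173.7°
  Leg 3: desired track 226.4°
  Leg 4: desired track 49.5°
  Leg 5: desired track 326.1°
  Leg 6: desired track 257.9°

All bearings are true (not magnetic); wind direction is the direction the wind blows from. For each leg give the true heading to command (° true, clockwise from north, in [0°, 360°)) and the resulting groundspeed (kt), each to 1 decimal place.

Leg 1: heading=11.8°, groundspeed=63.6 kt
Leg 2: heading=193.2°, groundspeed=122.7 kt
Leg 3: heading=265.3°, groundspeed=69.5 kt
Leg 4: heading=10.4°, groundspeed=62.3 kt
Leg 5: heading=323.4°, groundspeed=30.7 kt
Leg 6: heading=292.4°, groundspeed=45.3 kt

Leg 1: desired track 50.9°; wind correction -39.1° → command heading 11.8°, groundspeed 63.6 kt
Leg 2: desired track 173.7°; wind correction +19.5° → command heading 193.2°, groundspeed 122.7 kt
Leg 3: desired track 226.4°; wind correction +38.9° → command heading 265.3°, groundspeed 69.5 kt
Leg 4: desired track 49.5°; wind correction -39.1° → command heading 10.4°, groundspeed 62.3 kt
Leg 5: desired track 326.1°; wind correction -2.7° → command heading 323.4°, groundspeed 30.7 kt
Leg 6: desired track 257.9°; wind correction +34.5° → command heading 292.4°, groundspeed 45.3 kt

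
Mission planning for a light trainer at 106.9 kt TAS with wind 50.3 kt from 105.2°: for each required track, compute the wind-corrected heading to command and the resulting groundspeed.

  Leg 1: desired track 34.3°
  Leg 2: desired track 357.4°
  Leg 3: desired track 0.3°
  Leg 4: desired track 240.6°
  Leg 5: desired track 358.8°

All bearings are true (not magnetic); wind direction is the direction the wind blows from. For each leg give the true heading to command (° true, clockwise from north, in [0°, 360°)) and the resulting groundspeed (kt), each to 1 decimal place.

Leg 1: desired track 34.3°; wind correction +26.4° → command heading 60.7°, groundspeed 79.3 kt
Leg 2: desired track 357.4°; wind correction +26.6° → command heading 24.0°, groundspeed 110.9 kt
Leg 3: desired track 0.3°; wind correction +27.0° → command heading 27.3°, groundspeed 108.1 kt
Leg 4: desired track 240.6°; wind correction -19.3° → command heading 221.3°, groundspeed 136.7 kt
Leg 5: desired track 358.8°; wind correction +26.8° → command heading 25.6°, groundspeed 109.6 kt

Leg 1: heading=60.7°, groundspeed=79.3 kt
Leg 2: heading=24.0°, groundspeed=110.9 kt
Leg 3: heading=27.3°, groundspeed=108.1 kt
Leg 4: heading=221.3°, groundspeed=136.7 kt
Leg 5: heading=25.6°, groundspeed=109.6 kt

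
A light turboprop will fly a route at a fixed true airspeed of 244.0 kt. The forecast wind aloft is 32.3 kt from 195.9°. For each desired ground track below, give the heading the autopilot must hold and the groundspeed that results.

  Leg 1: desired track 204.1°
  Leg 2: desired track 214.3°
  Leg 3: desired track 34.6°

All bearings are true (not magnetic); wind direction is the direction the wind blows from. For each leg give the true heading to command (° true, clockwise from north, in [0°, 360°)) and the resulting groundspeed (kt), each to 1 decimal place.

Leg 1: desired track 204.1°; wind correction -1.1° → command heading 203.0°, groundspeed 212.0 kt
Leg 2: desired track 214.3°; wind correction -2.4° → command heading 211.9°, groundspeed 213.1 kt
Leg 3: desired track 34.6°; wind correction +2.4° → command heading 37.0°, groundspeed 274.4 kt

Leg 1: heading=203.0°, groundspeed=212.0 kt
Leg 2: heading=211.9°, groundspeed=213.1 kt
Leg 3: heading=37.0°, groundspeed=274.4 kt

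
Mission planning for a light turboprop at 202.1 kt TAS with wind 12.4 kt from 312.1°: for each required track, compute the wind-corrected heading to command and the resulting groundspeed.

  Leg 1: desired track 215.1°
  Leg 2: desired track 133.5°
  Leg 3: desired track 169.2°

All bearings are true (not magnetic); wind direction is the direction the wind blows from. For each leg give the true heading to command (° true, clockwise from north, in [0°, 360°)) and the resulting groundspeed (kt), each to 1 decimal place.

Leg 1: desired track 215.1°; wind correction +3.5° → command heading 218.6°, groundspeed 203.2 kt
Leg 2: desired track 133.5°; wind correction +0.1° → command heading 133.6°, groundspeed 214.5 kt
Leg 3: desired track 169.2°; wind correction +2.1° → command heading 171.3°, groundspeed 211.9 kt

Leg 1: heading=218.6°, groundspeed=203.2 kt
Leg 2: heading=133.6°, groundspeed=214.5 kt
Leg 3: heading=171.3°, groundspeed=211.9 kt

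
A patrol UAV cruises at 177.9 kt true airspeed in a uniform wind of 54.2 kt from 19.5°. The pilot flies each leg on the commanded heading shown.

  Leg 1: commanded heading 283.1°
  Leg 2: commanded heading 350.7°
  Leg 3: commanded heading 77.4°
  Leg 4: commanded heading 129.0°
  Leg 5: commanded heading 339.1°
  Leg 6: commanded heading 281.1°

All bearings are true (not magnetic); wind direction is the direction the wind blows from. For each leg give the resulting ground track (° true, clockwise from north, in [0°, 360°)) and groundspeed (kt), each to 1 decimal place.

Leg 1: track=266.8°, groundspeed=191.7 kt
Leg 2: track=339.4°, groundspeed=133.0 kt
Leg 3: track=94.5°, groundspeed=156.0 kt
Leg 4: track=143.6°, groundspeed=202.5 kt
Leg 5: track=324.7°, groundspeed=141.1 kt
Leg 6: track=265.0°, groundspeed=193.4 kt

Leg 1: heading 283.1°; drift -16.3° → track 266.8°, groundspeed 191.7 kt
Leg 2: heading 350.7°; drift -11.3° → track 339.4°, groundspeed 133.0 kt
Leg 3: heading 77.4°; drift +17.1° → track 94.5°, groundspeed 156.0 kt
Leg 4: heading 129.0°; drift +14.6° → track 143.6°, groundspeed 202.5 kt
Leg 5: heading 339.1°; drift -14.4° → track 324.7°, groundspeed 141.1 kt
Leg 6: heading 281.1°; drift -16.1° → track 265.0°, groundspeed 193.4 kt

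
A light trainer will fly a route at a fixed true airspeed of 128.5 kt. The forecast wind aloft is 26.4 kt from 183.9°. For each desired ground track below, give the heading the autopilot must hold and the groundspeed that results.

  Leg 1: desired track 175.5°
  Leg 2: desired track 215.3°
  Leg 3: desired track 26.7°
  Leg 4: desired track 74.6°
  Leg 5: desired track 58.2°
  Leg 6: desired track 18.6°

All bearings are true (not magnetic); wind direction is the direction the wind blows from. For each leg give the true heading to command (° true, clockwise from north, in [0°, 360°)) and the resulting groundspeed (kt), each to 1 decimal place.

Leg 1: heading=177.2°, groundspeed=102.3 kt
Leg 2: heading=209.2°, groundspeed=105.2 kt
Leg 3: heading=31.3°, groundspeed=152.4 kt
Leg 4: heading=85.8°, groundspeed=134.8 kt
Leg 5: heading=67.8°, groundspeed=142.1 kt
Leg 6: heading=21.6°, groundspeed=153.9 kt

Leg 1: desired track 175.5°; wind correction +1.7° → command heading 177.2°, groundspeed 102.3 kt
Leg 2: desired track 215.3°; wind correction -6.1° → command heading 209.2°, groundspeed 105.2 kt
Leg 3: desired track 26.7°; wind correction +4.6° → command heading 31.3°, groundspeed 152.4 kt
Leg 4: desired track 74.6°; wind correction +11.2° → command heading 85.8°, groundspeed 134.8 kt
Leg 5: desired track 58.2°; wind correction +9.6° → command heading 67.8°, groundspeed 142.1 kt
Leg 6: desired track 18.6°; wind correction +3.0° → command heading 21.6°, groundspeed 153.9 kt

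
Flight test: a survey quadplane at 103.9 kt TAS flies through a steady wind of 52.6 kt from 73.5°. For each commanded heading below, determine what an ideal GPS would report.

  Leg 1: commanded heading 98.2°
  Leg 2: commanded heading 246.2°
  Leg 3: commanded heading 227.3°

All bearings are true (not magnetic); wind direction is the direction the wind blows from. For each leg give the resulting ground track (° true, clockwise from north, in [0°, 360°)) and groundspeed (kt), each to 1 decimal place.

Leg 1: heading 98.2°; drift +21.4° → track 119.6°, groundspeed 60.3 kt
Leg 2: heading 246.2°; drift +2.5° → track 248.7°, groundspeed 156.2 kt
Leg 3: heading 227.3°; drift +8.7° → track 236.0°, groundspeed 152.9 kt

Leg 1: track=119.6°, groundspeed=60.3 kt
Leg 2: track=248.7°, groundspeed=156.2 kt
Leg 3: track=236.0°, groundspeed=152.9 kt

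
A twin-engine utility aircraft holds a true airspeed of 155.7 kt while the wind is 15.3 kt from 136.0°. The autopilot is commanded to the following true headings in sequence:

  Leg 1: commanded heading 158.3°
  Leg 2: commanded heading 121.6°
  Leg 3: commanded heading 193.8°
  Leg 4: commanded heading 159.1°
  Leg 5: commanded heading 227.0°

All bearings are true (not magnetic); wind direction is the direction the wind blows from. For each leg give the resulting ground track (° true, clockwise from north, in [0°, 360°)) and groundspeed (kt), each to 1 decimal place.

Leg 1: heading 158.3°; drift +2.3° → track 160.6°, groundspeed 141.7 kt
Leg 2: heading 121.6°; drift -1.5° → track 120.1°, groundspeed 140.9 kt
Leg 3: heading 193.8°; drift +5.0° → track 198.8°, groundspeed 148.1 kt
Leg 4: heading 159.1°; drift +2.4° → track 161.5°, groundspeed 141.8 kt
Leg 5: heading 227.0°; drift +5.6° → track 232.6°, groundspeed 156.7 kt

Leg 1: track=160.6°, groundspeed=141.7 kt
Leg 2: track=120.1°, groundspeed=140.9 kt
Leg 3: track=198.8°, groundspeed=148.1 kt
Leg 4: track=161.5°, groundspeed=141.8 kt
Leg 5: track=232.6°, groundspeed=156.7 kt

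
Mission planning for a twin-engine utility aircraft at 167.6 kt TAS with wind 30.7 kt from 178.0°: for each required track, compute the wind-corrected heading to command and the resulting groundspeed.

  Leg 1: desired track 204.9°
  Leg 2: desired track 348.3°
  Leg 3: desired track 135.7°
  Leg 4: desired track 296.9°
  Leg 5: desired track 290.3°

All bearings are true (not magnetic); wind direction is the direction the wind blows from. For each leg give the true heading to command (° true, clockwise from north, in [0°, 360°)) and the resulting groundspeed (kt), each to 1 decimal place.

Leg 1: heading=200.1°, groundspeed=139.6 kt
Leg 2: heading=346.5°, groundspeed=197.8 kt
Leg 3: heading=142.8°, groundspeed=143.6 kt
Leg 4: heading=287.7°, groundspeed=180.3 kt
Leg 5: heading=280.5°, groundspeed=176.8 kt

Leg 1: desired track 204.9°; wind correction -4.8° → command heading 200.1°, groundspeed 139.6 kt
Leg 2: desired track 348.3°; wind correction -1.8° → command heading 346.5°, groundspeed 197.8 kt
Leg 3: desired track 135.7°; wind correction +7.1° → command heading 142.8°, groundspeed 143.6 kt
Leg 4: desired track 296.9°; wind correction -9.2° → command heading 287.7°, groundspeed 180.3 kt
Leg 5: desired track 290.3°; wind correction -9.8° → command heading 280.5°, groundspeed 176.8 kt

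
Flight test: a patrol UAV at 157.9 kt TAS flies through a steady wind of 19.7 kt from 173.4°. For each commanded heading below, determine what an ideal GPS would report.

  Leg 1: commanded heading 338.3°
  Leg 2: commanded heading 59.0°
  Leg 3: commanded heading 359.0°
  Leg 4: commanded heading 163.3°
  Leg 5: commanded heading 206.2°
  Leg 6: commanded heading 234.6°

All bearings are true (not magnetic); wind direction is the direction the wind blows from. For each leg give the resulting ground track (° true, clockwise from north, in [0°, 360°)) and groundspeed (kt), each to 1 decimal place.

Leg 1: track=340.0°, groundspeed=177.0 kt
Leg 2: track=52.8°, groundspeed=167.0 kt
Leg 3: track=358.4°, groundspeed=177.5 kt
Leg 4: track=161.9°, groundspeed=138.5 kt
Leg 5: track=210.5°, groundspeed=141.7 kt
Leg 6: track=241.2°, groundspeed=149.4 kt

Leg 1: heading 338.3°; drift +1.7° → track 340.0°, groundspeed 177.0 kt
Leg 2: heading 59.0°; drift -6.2° → track 52.8°, groundspeed 167.0 kt
Leg 3: heading 359.0°; drift -0.6° → track 358.4°, groundspeed 177.5 kt
Leg 4: heading 163.3°; drift -1.4° → track 161.9°, groundspeed 138.5 kt
Leg 5: heading 206.2°; drift +4.3° → track 210.5°, groundspeed 141.7 kt
Leg 6: heading 234.6°; drift +6.6° → track 241.2°, groundspeed 149.4 kt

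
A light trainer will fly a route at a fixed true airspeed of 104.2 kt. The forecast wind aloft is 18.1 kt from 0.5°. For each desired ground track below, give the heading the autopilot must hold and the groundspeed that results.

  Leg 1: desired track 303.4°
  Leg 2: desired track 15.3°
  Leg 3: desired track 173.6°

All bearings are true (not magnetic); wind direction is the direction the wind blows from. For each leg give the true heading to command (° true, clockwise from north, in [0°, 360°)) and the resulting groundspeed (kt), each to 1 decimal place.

Leg 1: heading=311.8°, groundspeed=93.3 kt
Leg 2: heading=12.8°, groundspeed=86.6 kt
Leg 3: heading=172.4°, groundspeed=122.1 kt

Leg 1: desired track 303.4°; wind correction +8.4° → command heading 311.8°, groundspeed 93.3 kt
Leg 2: desired track 15.3°; wind correction -2.5° → command heading 12.8°, groundspeed 86.6 kt
Leg 3: desired track 173.6°; wind correction -1.2° → command heading 172.4°, groundspeed 122.1 kt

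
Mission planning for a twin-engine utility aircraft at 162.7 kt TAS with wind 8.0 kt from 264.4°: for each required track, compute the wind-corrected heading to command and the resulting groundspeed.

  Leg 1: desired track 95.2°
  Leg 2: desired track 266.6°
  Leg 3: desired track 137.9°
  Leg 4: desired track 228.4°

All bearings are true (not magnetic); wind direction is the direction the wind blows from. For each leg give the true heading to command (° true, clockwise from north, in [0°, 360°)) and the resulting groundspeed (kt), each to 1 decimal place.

Leg 1: desired track 95.2°; wind correction +0.5° → command heading 95.7°, groundspeed 170.6 kt
Leg 2: desired track 266.6°; wind correction -0.1° → command heading 266.5°, groundspeed 154.7 kt
Leg 3: desired track 137.9°; wind correction +2.3° → command heading 140.2°, groundspeed 167.3 kt
Leg 4: desired track 228.4°; wind correction +1.7° → command heading 230.1°, groundspeed 156.2 kt

Leg 1: heading=95.7°, groundspeed=170.6 kt
Leg 2: heading=266.5°, groundspeed=154.7 kt
Leg 3: heading=140.2°, groundspeed=167.3 kt
Leg 4: heading=230.1°, groundspeed=156.2 kt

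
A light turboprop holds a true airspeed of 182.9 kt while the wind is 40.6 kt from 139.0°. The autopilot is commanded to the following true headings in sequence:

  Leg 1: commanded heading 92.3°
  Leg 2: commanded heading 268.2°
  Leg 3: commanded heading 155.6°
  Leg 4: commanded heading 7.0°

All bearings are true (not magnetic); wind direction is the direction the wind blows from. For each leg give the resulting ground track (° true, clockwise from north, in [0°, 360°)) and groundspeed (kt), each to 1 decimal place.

Leg 1: heading 92.3°; drift -10.8° → track 81.5°, groundspeed 157.8 kt
Leg 2: heading 268.2°; drift +8.6° → track 276.8°, groundspeed 210.9 kt
Leg 3: heading 155.6°; drift +4.6° → track 160.2°, groundspeed 144.5 kt
Leg 4: heading 7.0°; drift -8.2° → track 358.8°, groundspeed 212.2 kt

Leg 1: track=81.5°, groundspeed=157.8 kt
Leg 2: track=276.8°, groundspeed=210.9 kt
Leg 3: track=160.2°, groundspeed=144.5 kt
Leg 4: track=358.8°, groundspeed=212.2 kt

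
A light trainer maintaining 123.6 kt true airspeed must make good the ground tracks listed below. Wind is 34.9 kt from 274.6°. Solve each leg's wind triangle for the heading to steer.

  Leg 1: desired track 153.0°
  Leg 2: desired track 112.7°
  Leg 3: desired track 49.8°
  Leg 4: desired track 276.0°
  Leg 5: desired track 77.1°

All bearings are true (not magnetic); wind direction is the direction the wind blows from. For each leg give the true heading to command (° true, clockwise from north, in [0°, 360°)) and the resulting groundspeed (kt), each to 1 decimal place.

Leg 1: desired track 153.0°; wind correction +13.9° → command heading 166.9°, groundspeed 138.3 kt
Leg 2: desired track 112.7°; wind correction +5.0° → command heading 117.7°, groundspeed 156.3 kt
Leg 3: desired track 49.8°; wind correction -11.5° → command heading 38.3°, groundspeed 145.9 kt
Leg 4: desired track 276.0°; wind correction -0.4° → command heading 275.6°, groundspeed 88.7 kt
Leg 5: desired track 77.1°; wind correction -4.9° → command heading 72.2°, groundspeed 156.4 kt

Leg 1: heading=166.9°, groundspeed=138.3 kt
Leg 2: heading=117.7°, groundspeed=156.3 kt
Leg 3: heading=38.3°, groundspeed=145.9 kt
Leg 4: heading=275.6°, groundspeed=88.7 kt
Leg 5: heading=72.2°, groundspeed=156.4 kt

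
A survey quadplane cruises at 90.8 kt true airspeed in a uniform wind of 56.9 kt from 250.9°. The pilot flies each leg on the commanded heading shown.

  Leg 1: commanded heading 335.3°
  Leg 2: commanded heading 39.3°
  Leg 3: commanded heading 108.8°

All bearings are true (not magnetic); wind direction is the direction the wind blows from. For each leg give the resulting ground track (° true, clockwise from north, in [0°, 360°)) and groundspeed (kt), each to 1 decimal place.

Leg 1: heading 335.3°; drift +33.6° → track 8.9°, groundspeed 102.3 kt
Leg 2: heading 39.3°; drift +12.1° → track 51.4°, groundspeed 142.4 kt
Leg 3: heading 108.8°; drift -14.4° → track 94.4°, groundspeed 140.1 kt

Leg 1: track=8.9°, groundspeed=102.3 kt
Leg 2: track=51.4°, groundspeed=142.4 kt
Leg 3: track=94.4°, groundspeed=140.1 kt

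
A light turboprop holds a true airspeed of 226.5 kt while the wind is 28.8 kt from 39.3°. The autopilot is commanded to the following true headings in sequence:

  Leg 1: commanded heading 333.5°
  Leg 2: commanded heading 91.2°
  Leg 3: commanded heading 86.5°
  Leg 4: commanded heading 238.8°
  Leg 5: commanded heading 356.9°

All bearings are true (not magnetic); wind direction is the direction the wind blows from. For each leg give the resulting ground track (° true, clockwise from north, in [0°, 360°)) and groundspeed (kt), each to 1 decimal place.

Leg 1: heading 333.5°; drift -7.0° → track 326.5°, groundspeed 216.3 kt
Leg 2: heading 91.2°; drift +6.2° → track 97.4°, groundspeed 210.0 kt
Leg 3: heading 86.5°; drift +5.8° → track 92.3°, groundspeed 208.0 kt
Leg 4: heading 238.8°; drift -2.2° → track 236.6°, groundspeed 253.8 kt
Leg 5: heading 356.9°; drift -5.4° → track 351.5°, groundspeed 206.1 kt

Leg 1: track=326.5°, groundspeed=216.3 kt
Leg 2: track=97.4°, groundspeed=210.0 kt
Leg 3: track=92.3°, groundspeed=208.0 kt
Leg 4: track=236.6°, groundspeed=253.8 kt
Leg 5: track=351.5°, groundspeed=206.1 kt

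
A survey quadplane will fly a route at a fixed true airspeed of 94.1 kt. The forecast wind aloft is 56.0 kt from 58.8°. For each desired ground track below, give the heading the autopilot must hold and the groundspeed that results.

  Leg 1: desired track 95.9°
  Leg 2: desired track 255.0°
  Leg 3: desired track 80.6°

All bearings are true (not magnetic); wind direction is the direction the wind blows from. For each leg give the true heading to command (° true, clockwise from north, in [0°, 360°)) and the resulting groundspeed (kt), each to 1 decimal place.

Leg 1: heading=74.9°, groundspeed=43.2 kt
Leg 2: heading=264.6°, groundspeed=146.6 kt
Leg 3: heading=67.8°, groundspeed=39.8 kt

Leg 1: desired track 95.9°; wind correction -21.0° → command heading 74.9°, groundspeed 43.2 kt
Leg 2: desired track 255.0°; wind correction +9.6° → command heading 264.6°, groundspeed 146.6 kt
Leg 3: desired track 80.6°; wind correction -12.8° → command heading 67.8°, groundspeed 39.8 kt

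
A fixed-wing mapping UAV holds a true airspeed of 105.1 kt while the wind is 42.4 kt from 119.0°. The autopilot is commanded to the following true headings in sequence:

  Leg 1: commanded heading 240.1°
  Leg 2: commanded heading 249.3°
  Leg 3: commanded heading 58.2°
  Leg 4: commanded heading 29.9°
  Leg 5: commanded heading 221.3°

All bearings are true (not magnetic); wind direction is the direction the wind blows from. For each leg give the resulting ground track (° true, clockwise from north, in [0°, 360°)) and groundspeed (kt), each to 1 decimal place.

Leg 1: track=256.1°, groundspeed=132.1 kt
Leg 2: track=263.0°, groundspeed=136.4 kt
Leg 3: track=34.5°, groundspeed=92.2 kt
Leg 4: track=7.8°, groundspeed=112.7 kt
Leg 5: track=241.2°, groundspeed=121.4 kt

Leg 1: heading 240.1°; drift +16.0° → track 256.1°, groundspeed 132.1 kt
Leg 2: heading 249.3°; drift +13.7° → track 263.0°, groundspeed 136.4 kt
Leg 3: heading 58.2°; drift -23.7° → track 34.5°, groundspeed 92.2 kt
Leg 4: heading 29.9°; drift -22.1° → track 7.8°, groundspeed 112.7 kt
Leg 5: heading 221.3°; drift +19.9° → track 241.2°, groundspeed 121.4 kt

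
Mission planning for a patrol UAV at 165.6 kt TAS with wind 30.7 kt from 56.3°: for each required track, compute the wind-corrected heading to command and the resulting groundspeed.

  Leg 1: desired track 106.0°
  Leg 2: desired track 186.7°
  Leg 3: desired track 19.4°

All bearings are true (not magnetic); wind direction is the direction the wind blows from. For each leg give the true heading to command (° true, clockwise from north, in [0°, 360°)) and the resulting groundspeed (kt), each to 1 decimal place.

Leg 1: heading=97.9°, groundspeed=144.1 kt
Leg 2: heading=178.6°, groundspeed=183.8 kt
Leg 3: heading=25.8°, groundspeed=140.0 kt

Leg 1: desired track 106.0°; wind correction -8.1° → command heading 97.9°, groundspeed 144.1 kt
Leg 2: desired track 186.7°; wind correction -8.1° → command heading 178.6°, groundspeed 183.8 kt
Leg 3: desired track 19.4°; wind correction +6.4° → command heading 25.8°, groundspeed 140.0 kt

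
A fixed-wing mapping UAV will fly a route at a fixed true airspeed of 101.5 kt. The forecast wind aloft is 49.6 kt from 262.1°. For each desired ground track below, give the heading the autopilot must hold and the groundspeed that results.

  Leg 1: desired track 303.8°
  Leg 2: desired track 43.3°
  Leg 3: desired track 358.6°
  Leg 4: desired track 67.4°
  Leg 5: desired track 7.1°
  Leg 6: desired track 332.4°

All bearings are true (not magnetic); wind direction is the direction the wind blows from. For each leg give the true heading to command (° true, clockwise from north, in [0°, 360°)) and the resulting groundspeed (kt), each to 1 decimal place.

Leg 1: desired track 303.8°; wind correction -19.0° → command heading 284.8°, groundspeed 59.0 kt
Leg 2: desired track 43.3°; wind correction -17.8° → command heading 25.5°, groundspeed 135.3 kt
Leg 3: desired track 358.6°; wind correction -29.0° → command heading 329.6°, groundspeed 94.3 kt
Leg 4: desired track 67.4°; wind correction -7.1° → command heading 60.3°, groundspeed 148.7 kt
Leg 5: desired track 7.1°; wind correction -28.2° → command heading 338.9°, groundspeed 102.3 kt
Leg 6: desired track 332.4°; wind correction -27.4° → command heading 305.0°, groundspeed 73.4 kt

Leg 1: heading=284.8°, groundspeed=59.0 kt
Leg 2: heading=25.5°, groundspeed=135.3 kt
Leg 3: heading=329.6°, groundspeed=94.3 kt
Leg 4: heading=60.3°, groundspeed=148.7 kt
Leg 5: heading=338.9°, groundspeed=102.3 kt
Leg 6: heading=305.0°, groundspeed=73.4 kt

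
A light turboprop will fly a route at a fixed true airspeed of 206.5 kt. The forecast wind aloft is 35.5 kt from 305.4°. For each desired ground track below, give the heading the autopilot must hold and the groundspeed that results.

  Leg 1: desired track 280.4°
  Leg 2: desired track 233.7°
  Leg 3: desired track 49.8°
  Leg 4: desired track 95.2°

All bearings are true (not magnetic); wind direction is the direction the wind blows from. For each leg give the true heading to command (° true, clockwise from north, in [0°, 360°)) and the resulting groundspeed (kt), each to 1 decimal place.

Leg 1: heading=284.6°, groundspeed=173.8 kt
Leg 2: heading=243.1°, groundspeed=192.6 kt
Leg 3: heading=40.2°, groundspeed=212.4 kt
Leg 4: heading=90.2°, groundspeed=236.4 kt

Leg 1: desired track 280.4°; wind correction +4.2° → command heading 284.6°, groundspeed 173.8 kt
Leg 2: desired track 233.7°; wind correction +9.4° → command heading 243.1°, groundspeed 192.6 kt
Leg 3: desired track 49.8°; wind correction -9.6° → command heading 40.2°, groundspeed 212.4 kt
Leg 4: desired track 95.2°; wind correction -5.0° → command heading 90.2°, groundspeed 236.4 kt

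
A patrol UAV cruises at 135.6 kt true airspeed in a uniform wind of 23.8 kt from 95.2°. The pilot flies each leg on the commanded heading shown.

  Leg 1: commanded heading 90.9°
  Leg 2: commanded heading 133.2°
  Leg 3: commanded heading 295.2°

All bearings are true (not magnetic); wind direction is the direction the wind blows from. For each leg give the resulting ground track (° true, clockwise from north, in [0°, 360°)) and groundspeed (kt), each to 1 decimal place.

Leg 1: track=90.0°, groundspeed=111.9 kt
Leg 2: track=140.3°, groundspeed=117.8 kt
Leg 3: track=292.3°, groundspeed=158.2 kt

Leg 1: heading 90.9°; drift -0.9° → track 90.0°, groundspeed 111.9 kt
Leg 2: heading 133.2°; drift +7.1° → track 140.3°, groundspeed 117.8 kt
Leg 3: heading 295.2°; drift -2.9° → track 292.3°, groundspeed 158.2 kt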